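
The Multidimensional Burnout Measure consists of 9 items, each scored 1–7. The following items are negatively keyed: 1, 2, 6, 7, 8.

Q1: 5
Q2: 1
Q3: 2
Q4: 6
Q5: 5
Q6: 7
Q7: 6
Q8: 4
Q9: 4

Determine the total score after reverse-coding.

34

Reversing items 1, 2, 6, 7, & 8 with 8 − raw:
Total = (8−5) + (8−1) + 2 + 6 + 5 + (8−7) + (8−6) + (8−4) + 4
      = 3 + 7 + 2 + 6 + 5 + 1 + 2 + 4 + 4 = 34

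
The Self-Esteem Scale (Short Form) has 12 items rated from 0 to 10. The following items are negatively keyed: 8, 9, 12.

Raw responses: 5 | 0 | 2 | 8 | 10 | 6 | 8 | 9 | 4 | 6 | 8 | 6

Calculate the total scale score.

64

Apply reverse scoring (reverse-coded value = 10 − response):
  item 8: 10 − 9 = 1
  item 9: 10 − 4 = 6
  item 12: 10 − 6 = 4
Scored items: 5, 0, 2, 8, 10, 6, 8, 1, 6, 6, 8, 4
Total = 5 + 0 + 2 + 8 + 10 + 6 + 8 + 1 + 6 + 6 + 8 + 4 = 64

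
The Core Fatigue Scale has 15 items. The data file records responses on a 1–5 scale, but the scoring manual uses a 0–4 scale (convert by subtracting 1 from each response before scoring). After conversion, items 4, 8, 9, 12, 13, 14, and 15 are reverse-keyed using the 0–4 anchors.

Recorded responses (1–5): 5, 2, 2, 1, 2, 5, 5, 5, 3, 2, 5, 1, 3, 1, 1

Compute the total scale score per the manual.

Convert to 0–4: 4, 1, 1, 0, 1, 4, 4, 4, 2, 1, 4, 0, 2, 0, 0
Reverse-coded (on a 0–4 scale, reversed = 4 − raw):
  item 4: 4 − 0 = 4
  item 8: 4 − 4 = 0
  item 9: 4 − 2 = 2
  item 12: 4 − 0 = 4
  item 13: 4 − 2 = 2
  item 14: 4 − 0 = 4
  item 15: 4 − 0 = 4
Scored: 4, 1, 1, 4, 1, 4, 4, 0, 2, 1, 4, 4, 2, 4, 4
Total = 40

40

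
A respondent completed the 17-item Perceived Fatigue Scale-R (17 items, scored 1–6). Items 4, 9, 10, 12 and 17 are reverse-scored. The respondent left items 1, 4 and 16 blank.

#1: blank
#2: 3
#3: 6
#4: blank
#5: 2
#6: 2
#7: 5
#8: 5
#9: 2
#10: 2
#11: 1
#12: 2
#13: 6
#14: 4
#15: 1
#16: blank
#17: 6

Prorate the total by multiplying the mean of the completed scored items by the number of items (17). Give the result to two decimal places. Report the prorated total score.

61.93

Reverse-coded (on a 1–6 scale, reversed = 7 − raw):
  item 9: 7 − 2 = 5
  item 10: 7 − 2 = 5
  item 12: 7 − 2 = 5
  item 17: 7 − 6 = 1
Completed scored items (14 of 17): 3, 6, 2, 2, 5, 5, 5, 5, 1, 5, 6, 4, 1, 1; sum = 51.
Person mean = 51 / 14 ≈ 3.6429
Prorated total = (51 / 14) × 17 = 61.93 (to 2 dp)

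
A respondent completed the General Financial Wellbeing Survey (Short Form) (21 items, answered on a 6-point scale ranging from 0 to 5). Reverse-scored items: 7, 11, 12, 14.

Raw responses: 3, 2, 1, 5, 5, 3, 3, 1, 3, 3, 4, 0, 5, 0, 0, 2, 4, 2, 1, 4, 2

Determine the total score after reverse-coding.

Reverse-scored items use 5 − raw:
  item 7: 5 − 3 = 2
  item 11: 5 − 4 = 1
  item 12: 5 − 0 = 5
  item 14: 5 − 0 = 5
Scored items: 3, 2, 1, 5, 5, 3, 2, 1, 3, 3, 1, 5, 5, 5, 0, 2, 4, 2, 1, 4, 2
Total = 3 + 2 + 1 + 5 + 5 + 3 + 2 + 1 + 3 + 3 + 1 + 5 + 5 + 5 + 0 + 2 + 4 + 2 + 1 + 4 + 2 = 59

59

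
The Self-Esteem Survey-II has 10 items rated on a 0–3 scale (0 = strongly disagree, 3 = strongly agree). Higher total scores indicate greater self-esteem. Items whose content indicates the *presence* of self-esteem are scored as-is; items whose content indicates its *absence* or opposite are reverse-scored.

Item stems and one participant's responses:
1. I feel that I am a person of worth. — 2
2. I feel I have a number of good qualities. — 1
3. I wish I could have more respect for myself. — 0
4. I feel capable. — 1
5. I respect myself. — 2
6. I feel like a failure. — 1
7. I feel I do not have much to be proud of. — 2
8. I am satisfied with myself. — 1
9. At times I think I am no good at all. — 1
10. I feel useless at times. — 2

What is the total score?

Items 3, 6, 7, 9, 10 describe the absence/opposite of self-esteem → reverse-score.
reverse-coded value = 3 − response.
  item 1: 2
  item 2: 1
  item 3: 3 − 0 = 3
  item 4: 1
  item 5: 2
  item 6: 3 − 1 = 2
  item 7: 3 − 2 = 1
  item 8: 1
  item 9: 3 − 1 = 2
  item 10: 3 − 2 = 1
Total = 2 + 1 + 3 + 1 + 2 + 2 + 1 + 1 + 2 + 1 = 16

16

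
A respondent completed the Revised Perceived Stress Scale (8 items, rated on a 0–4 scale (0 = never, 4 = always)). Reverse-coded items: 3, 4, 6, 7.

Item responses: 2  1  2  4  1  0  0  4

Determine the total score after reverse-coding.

Apply reverse scoring (on a 0–4 scale, reversed = 4 − raw):
  item 3: 4 − 2 = 2
  item 4: 4 − 4 = 0
  item 6: 4 − 0 = 4
  item 7: 4 − 0 = 4
Scored responses: 2, 1, 2, 0, 1, 4, 4, 4
Total = 2 + 1 + 2 + 0 + 1 + 4 + 4 + 4 = 18

18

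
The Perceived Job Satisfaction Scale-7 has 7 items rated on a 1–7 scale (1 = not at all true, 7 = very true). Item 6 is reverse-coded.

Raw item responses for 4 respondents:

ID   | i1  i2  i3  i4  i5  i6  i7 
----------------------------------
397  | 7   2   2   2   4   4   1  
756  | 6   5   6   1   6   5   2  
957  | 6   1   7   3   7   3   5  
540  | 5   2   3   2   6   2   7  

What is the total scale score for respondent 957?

34

Respondent 957 raw: 6, 1, 7, 3, 7, 3, 5.
Reverse-coded (on a 1–7 scale, reversed = 8 − raw):
  item 1: 6
  item 2: 1
  item 3: 7
  item 4: 3
  item 5: 7
  item 6: 8 − 3 = 5
  item 7: 5
Sum = 6 + 1 + 7 + 3 + 7 + 5 + 5 = 34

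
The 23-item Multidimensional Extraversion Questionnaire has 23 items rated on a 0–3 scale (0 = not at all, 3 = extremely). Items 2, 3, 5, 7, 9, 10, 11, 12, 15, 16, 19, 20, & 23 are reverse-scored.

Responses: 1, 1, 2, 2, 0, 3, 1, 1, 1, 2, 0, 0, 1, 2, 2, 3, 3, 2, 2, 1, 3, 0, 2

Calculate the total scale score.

40

Reverse-scored items use 3 − raw:
  item 2: 3 − 1 = 2
  item 3: 3 − 2 = 1
  item 5: 3 − 0 = 3
  item 7: 3 − 1 = 2
  item 9: 3 − 1 = 2
  item 10: 3 − 2 = 1
  item 11: 3 − 0 = 3
  item 12: 3 − 0 = 3
  item 15: 3 − 2 = 1
  item 16: 3 − 3 = 0
  item 19: 3 − 2 = 1
  item 20: 3 − 1 = 2
  item 23: 3 − 2 = 1
Scored items: 1, 2, 1, 2, 3, 3, 2, 1, 2, 1, 3, 3, 1, 2, 1, 0, 3, 2, 1, 2, 3, 0, 1
Total = 1 + 2 + 1 + 2 + 3 + 3 + 2 + 1 + 2 + 1 + 3 + 3 + 1 + 2 + 1 + 0 + 3 + 2 + 1 + 2 + 3 + 0 + 1 = 40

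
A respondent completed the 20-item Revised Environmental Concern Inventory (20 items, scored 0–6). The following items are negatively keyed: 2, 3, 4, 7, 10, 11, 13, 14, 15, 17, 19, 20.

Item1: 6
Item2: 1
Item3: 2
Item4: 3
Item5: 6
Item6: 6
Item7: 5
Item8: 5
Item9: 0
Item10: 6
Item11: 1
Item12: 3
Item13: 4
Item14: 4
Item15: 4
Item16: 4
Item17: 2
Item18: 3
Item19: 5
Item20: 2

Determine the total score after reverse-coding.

Reversing items 2, 3, 4, 7, 10, 11, 13, 14, 15, 17, 19 and 20 with 6 − raw:
Total = 6 + (6−1) + (6−2) + (6−3) + 6 + 6 + (6−5) + 5 + 0 + (6−6) + (6−1) + 3 + (6−4) + (6−4) + (6−4) + 4 + (6−2) + 3 + (6−5) + (6−2)
      = 6 + 5 + 4 + 3 + 6 + 6 + 1 + 5 + 0 + 0 + 5 + 3 + 2 + 2 + 2 + 4 + 4 + 3 + 1 + 4 = 66

66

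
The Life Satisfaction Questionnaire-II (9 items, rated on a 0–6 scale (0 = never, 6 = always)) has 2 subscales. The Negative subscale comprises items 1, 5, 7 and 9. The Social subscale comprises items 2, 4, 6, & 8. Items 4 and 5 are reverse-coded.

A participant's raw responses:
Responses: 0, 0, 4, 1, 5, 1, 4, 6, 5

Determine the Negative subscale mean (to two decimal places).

2.50

Negative items: 1, 5, 7, 9.
Of these, item 5 is reverse-coded; reverse-coded value = 6 − response.
  item 1: 0
  item 5: 6 − 5 = 1
  item 7: 4
  item 9: 5
Sum = 0 + 1 + 4 + 5 = 10
Mean = 10 / 4 = 2.50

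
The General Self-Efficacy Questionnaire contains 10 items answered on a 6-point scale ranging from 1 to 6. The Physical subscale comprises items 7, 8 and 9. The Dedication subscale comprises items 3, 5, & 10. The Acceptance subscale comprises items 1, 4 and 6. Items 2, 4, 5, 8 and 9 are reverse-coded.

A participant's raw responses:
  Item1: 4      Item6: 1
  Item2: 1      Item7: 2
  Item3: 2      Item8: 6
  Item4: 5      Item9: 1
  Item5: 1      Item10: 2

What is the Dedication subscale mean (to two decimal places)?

Dedication items: 3, 5, 10.
Of these, item 5 is reverse-coded; on a 1–6 scale, reversed = 7 − raw.
  item 3: 2
  item 5: 7 − 1 = 6
  item 10: 2
Sum = 2 + 6 + 2 = 10
Mean = 10 / 3 = 3.33

3.33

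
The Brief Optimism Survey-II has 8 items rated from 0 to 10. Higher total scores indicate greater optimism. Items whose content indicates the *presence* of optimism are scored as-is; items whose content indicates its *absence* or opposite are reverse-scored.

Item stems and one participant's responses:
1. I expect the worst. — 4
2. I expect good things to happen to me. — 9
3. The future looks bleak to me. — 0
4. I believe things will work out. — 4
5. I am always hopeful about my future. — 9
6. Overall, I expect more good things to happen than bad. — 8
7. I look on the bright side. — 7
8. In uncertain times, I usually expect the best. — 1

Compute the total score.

54

Items 1, 3 describe the absence/opposite of optimism → reverse-score.
on a 0–10 scale, reversed = 10 − raw.
  item 1: 10 − 4 = 6
  item 2: 9
  item 3: 10 − 0 = 10
  item 4: 4
  item 5: 9
  item 6: 8
  item 7: 7
  item 8: 1
Total = 6 + 9 + 10 + 4 + 9 + 8 + 7 + 1 = 54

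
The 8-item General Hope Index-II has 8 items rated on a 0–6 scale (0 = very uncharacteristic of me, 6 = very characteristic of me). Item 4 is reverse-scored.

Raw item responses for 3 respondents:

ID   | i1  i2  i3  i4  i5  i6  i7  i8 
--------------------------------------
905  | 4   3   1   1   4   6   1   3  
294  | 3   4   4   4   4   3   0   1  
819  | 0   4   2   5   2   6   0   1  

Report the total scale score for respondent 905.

Respondent 905 raw: 4, 3, 1, 1, 4, 6, 1, 3.
Reverse-coded (on a 0–6 scale, reversed = 6 − raw):
  item 1: 4
  item 2: 3
  item 3: 1
  item 4: 6 − 1 = 5
  item 5: 4
  item 6: 6
  item 7: 1
  item 8: 3
Sum = 4 + 3 + 1 + 5 + 4 + 6 + 1 + 3 = 27

27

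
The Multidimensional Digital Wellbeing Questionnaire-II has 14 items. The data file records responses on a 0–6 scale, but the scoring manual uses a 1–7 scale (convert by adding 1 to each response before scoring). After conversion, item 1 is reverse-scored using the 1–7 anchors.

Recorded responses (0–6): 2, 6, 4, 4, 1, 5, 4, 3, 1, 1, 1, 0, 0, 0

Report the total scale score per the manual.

48

Convert to 1–7: 3, 7, 5, 5, 2, 6, 5, 4, 2, 2, 2, 1, 1, 1
Reverse-coded (on a 1–7 scale, reversed = 8 − raw):
  item 1: 8 − 3 = 5
Scored: 5, 7, 5, 5, 2, 6, 5, 4, 2, 2, 2, 1, 1, 1
Total = 48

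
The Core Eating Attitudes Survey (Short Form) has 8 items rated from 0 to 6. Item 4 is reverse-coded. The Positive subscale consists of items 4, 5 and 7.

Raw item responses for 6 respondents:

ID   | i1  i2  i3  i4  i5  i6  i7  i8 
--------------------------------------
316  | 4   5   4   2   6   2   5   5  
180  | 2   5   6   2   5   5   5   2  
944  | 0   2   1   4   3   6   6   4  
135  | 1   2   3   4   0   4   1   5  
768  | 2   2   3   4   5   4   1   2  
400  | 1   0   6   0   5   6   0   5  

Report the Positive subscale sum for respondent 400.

Respondent 400 raw: 1, 0, 6, 0, 5, 6, 0, 5.
Positive items: 4, 5, 7.
Reverse-coded (reverse-coded value = 6 − response):
  item 4: 6 − 0 = 6
  item 5: 5
  item 7: 0
Sum = 6 + 5 + 0 = 11

11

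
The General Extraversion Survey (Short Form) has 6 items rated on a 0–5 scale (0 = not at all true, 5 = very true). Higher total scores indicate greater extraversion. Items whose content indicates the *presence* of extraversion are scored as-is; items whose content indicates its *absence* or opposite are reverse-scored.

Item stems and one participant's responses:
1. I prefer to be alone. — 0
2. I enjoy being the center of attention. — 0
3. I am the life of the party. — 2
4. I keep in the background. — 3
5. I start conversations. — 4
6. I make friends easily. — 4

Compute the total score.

Items 1, 4 describe the absence/opposite of extraversion → reverse-score.
on a 0–5 scale, reversed = 5 − raw.
  item 1: 5 − 0 = 5
  item 2: 0
  item 3: 2
  item 4: 5 − 3 = 2
  item 5: 4
  item 6: 4
Total = 5 + 0 + 2 + 2 + 4 + 4 = 17

17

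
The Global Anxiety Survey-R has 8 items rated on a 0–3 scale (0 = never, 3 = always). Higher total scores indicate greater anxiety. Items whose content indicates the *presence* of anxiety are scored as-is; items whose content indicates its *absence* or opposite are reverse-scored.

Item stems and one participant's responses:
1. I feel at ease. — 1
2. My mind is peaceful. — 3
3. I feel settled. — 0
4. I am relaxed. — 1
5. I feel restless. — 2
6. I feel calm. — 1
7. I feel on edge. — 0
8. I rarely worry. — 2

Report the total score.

12

Items 1, 2, 3, 4, 6, 8 describe the absence/opposite of anxiety → reverse-score.
on a 0–3 scale, reversed = 3 − raw.
  item 1: 3 − 1 = 2
  item 2: 3 − 3 = 0
  item 3: 3 − 0 = 3
  item 4: 3 − 1 = 2
  item 5: 2
  item 6: 3 − 1 = 2
  item 7: 0
  item 8: 3 − 2 = 1
Total = 2 + 0 + 3 + 2 + 2 + 2 + 0 + 1 = 12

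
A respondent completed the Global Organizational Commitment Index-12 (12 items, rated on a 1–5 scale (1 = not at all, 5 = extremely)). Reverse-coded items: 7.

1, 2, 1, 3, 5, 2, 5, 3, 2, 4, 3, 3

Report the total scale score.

Raw sum = 34. Reverse-coded items: 7; their raw sum = 5.
Each reversal replaces raw with 6 − raw, changing the total by 6 − 2·raw per item.
Total = 34 + 1·6 − 2·5 = 34 + 6 − 10 = 30

30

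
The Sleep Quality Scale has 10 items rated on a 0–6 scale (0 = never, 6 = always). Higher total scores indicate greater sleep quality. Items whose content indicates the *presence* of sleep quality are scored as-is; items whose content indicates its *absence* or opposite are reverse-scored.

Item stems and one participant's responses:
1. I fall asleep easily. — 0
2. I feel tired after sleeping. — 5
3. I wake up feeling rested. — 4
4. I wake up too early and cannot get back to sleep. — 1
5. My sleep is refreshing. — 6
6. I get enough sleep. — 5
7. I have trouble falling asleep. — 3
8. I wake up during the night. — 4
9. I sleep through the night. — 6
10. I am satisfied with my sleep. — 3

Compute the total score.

Items 2, 4, 7, 8 describe the absence/opposite of sleep quality → reverse-score.
reversed = (0+6) − raw = 6 − raw.
  item 1: 0
  item 2: 6 − 5 = 1
  item 3: 4
  item 4: 6 − 1 = 5
  item 5: 6
  item 6: 5
  item 7: 6 − 3 = 3
  item 8: 6 − 4 = 2
  item 9: 6
  item 10: 3
Total = 0 + 1 + 4 + 5 + 6 + 5 + 3 + 2 + 6 + 3 = 35

35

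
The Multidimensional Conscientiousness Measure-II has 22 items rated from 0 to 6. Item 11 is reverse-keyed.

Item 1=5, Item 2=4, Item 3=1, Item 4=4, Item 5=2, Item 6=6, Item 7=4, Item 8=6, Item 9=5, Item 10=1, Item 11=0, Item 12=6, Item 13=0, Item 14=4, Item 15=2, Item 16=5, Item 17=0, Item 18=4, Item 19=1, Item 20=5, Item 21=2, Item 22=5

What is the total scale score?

78

Reversing item 11 with 6 − raw:
Total = 5 + 4 + 1 + 4 + 2 + 6 + 4 + 6 + 5 + 1 + (6−0) + 6 + 0 + 4 + 2 + 5 + 0 + 4 + 1 + 5 + 2 + 5
      = 5 + 4 + 1 + 4 + 2 + 6 + 4 + 6 + 5 + 1 + 6 + 6 + 0 + 4 + 2 + 5 + 0 + 4 + 1 + 5 + 2 + 5 = 78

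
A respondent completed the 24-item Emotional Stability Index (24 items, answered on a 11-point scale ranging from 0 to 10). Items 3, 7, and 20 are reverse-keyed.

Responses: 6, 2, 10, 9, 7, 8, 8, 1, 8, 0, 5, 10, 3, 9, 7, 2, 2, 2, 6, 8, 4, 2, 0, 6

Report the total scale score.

103

Raw sum = 125. Reverse-keyed items: 3, 7, 20; their raw sum = 26.
Each reversal replaces raw with 10 − raw, changing the total by 10 − 2·raw per item.
Total = 125 + 3·10 − 2·26 = 125 + 30 − 52 = 103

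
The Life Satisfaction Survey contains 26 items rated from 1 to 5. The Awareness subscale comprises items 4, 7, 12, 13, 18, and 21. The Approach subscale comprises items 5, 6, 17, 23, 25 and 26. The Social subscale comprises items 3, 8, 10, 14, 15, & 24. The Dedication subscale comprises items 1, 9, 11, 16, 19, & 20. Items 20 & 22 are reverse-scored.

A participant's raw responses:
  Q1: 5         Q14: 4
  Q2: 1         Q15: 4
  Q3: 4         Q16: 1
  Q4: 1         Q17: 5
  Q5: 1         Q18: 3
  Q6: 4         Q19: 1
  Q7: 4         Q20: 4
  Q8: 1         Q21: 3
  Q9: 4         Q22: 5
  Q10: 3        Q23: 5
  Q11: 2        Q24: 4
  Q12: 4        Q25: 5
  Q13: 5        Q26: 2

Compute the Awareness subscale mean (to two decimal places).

Awareness items: 4, 7, 12, 13, 18, 21.
  item 4: 1
  item 7: 4
  item 12: 4
  item 13: 5
  item 18: 3
  item 21: 3
Sum = 1 + 4 + 4 + 5 + 3 + 3 = 20
Mean = 20 / 6 = 3.33

3.33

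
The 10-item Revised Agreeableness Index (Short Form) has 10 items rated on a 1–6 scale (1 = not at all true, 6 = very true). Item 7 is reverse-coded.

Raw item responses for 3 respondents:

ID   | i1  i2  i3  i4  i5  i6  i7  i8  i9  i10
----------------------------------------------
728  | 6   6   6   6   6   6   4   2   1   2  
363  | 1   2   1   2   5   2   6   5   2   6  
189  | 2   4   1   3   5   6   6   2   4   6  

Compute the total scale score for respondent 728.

Respondent 728 raw: 6, 6, 6, 6, 6, 6, 4, 2, 1, 2.
Reverse-coded (on a 1–6 scale, reversed = 7 − raw):
  item 1: 6
  item 2: 6
  item 3: 6
  item 4: 6
  item 5: 6
  item 6: 6
  item 7: 7 − 4 = 3
  item 8: 2
  item 9: 1
  item 10: 2
Sum = 6 + 6 + 6 + 6 + 6 + 6 + 3 + 2 + 1 + 2 = 44

44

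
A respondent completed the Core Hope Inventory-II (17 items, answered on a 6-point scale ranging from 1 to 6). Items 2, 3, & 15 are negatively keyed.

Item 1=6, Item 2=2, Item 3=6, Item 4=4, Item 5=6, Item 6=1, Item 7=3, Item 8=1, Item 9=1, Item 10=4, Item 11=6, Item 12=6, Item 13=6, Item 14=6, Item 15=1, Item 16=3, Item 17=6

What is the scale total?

Reversing items 2, 3, and 15 with 7 − raw:
Total = 6 + (7−2) + (7−6) + 4 + 6 + 1 + 3 + 1 + 1 + 4 + 6 + 6 + 6 + 6 + (7−1) + 3 + 6
      = 6 + 5 + 1 + 4 + 6 + 1 + 3 + 1 + 1 + 4 + 6 + 6 + 6 + 6 + 6 + 3 + 6 = 71

71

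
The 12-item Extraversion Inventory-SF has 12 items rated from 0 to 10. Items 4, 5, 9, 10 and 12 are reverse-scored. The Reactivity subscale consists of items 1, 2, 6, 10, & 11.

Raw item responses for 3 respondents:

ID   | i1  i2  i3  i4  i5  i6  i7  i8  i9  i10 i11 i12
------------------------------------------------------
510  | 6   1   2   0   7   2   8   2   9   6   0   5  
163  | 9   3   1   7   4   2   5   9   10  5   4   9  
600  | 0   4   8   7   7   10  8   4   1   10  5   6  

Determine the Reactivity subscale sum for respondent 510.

Respondent 510 raw: 6, 1, 2, 0, 7, 2, 8, 2, 9, 6, 0, 5.
Reactivity items: 1, 2, 6, 10, 11.
Reverse-coded (reversed = (0+10) − raw = 10 − raw):
  item 1: 6
  item 2: 1
  item 6: 2
  item 10: 10 − 6 = 4
  item 11: 0
Sum = 6 + 1 + 2 + 4 + 0 = 13

13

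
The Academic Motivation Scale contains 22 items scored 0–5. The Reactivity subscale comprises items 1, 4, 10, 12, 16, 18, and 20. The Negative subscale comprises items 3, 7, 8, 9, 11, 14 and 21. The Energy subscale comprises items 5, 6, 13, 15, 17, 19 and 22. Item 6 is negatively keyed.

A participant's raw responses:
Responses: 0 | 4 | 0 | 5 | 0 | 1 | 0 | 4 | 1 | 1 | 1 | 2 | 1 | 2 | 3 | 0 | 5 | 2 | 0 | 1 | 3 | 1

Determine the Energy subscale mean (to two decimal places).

Energy items: 5, 6, 13, 15, 17, 19, 22.
Of these, item 6 is negatively keyed; reverse-coded value = 5 − response.
  item 5: 0
  item 6: 5 − 1 = 4
  item 13: 1
  item 15: 3
  item 17: 5
  item 19: 0
  item 22: 1
Sum = 0 + 4 + 1 + 3 + 5 + 0 + 1 = 14
Mean = 14 / 7 = 2.00

2.00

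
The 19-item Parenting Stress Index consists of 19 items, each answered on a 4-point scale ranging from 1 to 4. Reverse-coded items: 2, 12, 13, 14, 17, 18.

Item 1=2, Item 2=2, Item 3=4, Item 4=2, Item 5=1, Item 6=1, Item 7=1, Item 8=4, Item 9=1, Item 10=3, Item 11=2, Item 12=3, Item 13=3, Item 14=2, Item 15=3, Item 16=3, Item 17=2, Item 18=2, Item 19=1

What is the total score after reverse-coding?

Reverse-coded items (reverse-coded value = 5 − response):
  item 2: 5 − 2 = 3
  item 12: 5 − 3 = 2
  item 13: 5 − 3 = 2
  item 14: 5 − 2 = 3
  item 17: 5 − 2 = 3
  item 18: 5 − 2 = 3
After reverse-coding: 2, 3, 4, 2, 1, 1, 1, 4, 1, 3, 2, 2, 2, 3, 3, 3, 3, 3, 1
Total = 2 + 3 + 4 + 2 + 1 + 1 + 1 + 4 + 1 + 3 + 2 + 2 + 2 + 3 + 3 + 3 + 3 + 3 + 1 = 44

44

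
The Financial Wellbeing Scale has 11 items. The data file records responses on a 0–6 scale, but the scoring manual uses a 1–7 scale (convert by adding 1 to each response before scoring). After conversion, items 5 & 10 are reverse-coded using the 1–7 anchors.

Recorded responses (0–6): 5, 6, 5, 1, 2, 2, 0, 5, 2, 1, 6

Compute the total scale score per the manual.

52

Convert to 1–7: 6, 7, 6, 2, 3, 3, 1, 6, 3, 2, 7
Reverse-coded (on a 1–7 scale, reversed = 8 − raw):
  item 5: 8 − 3 = 5
  item 10: 8 − 2 = 6
Scored: 6, 7, 6, 2, 5, 3, 1, 6, 3, 6, 7
Total = 52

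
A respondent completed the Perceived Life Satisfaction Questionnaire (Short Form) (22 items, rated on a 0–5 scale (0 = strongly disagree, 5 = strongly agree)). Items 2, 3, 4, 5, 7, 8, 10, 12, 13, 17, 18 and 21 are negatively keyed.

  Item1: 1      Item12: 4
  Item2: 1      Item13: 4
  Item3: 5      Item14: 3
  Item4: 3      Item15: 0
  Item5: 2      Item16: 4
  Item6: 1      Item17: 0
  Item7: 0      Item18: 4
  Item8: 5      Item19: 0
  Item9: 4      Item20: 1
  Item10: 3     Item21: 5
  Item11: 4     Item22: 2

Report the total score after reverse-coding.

Apply reverse scoring (reversed = (0+5) − raw = 5 − raw):
  item 2: 5 − 1 = 4
  item 3: 5 − 5 = 0
  item 4: 5 − 3 = 2
  item 5: 5 − 2 = 3
  item 7: 5 − 0 = 5
  item 8: 5 − 5 = 0
  item 10: 5 − 3 = 2
  item 12: 5 − 4 = 1
  item 13: 5 − 4 = 1
  item 17: 5 − 0 = 5
  item 18: 5 − 4 = 1
  item 21: 5 − 5 = 0
Scored responses: 1, 4, 0, 2, 3, 1, 5, 0, 4, 2, 4, 1, 1, 3, 0, 4, 5, 1, 0, 1, 0, 2
Total = 1 + 4 + 0 + 2 + 3 + 1 + 5 + 0 + 4 + 2 + 4 + 1 + 1 + 3 + 0 + 4 + 5 + 1 + 0 + 1 + 0 + 2 = 44

44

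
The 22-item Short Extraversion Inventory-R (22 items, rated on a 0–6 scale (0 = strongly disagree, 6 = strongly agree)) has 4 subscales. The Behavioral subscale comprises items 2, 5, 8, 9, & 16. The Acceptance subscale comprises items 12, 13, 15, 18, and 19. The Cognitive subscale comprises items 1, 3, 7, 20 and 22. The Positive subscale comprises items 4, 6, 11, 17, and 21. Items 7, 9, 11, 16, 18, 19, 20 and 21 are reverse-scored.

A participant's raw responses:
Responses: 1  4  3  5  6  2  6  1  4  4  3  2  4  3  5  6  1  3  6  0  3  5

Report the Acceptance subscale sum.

Acceptance items: 12, 13, 15, 18, 19.
Of these, items 18 & 19 are reverse-scored; reverse-coded value = 6 − response.
  item 12: 2
  item 13: 4
  item 15: 5
  item 18: 6 − 3 = 3
  item 19: 6 − 6 = 0
Sum = 2 + 4 + 5 + 3 + 0 = 14

14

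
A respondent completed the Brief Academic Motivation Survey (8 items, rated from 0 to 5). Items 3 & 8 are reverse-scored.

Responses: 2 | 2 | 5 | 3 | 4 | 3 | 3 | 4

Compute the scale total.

Apply reverse scoring (reverse-coded value = 5 − response):
  item 3: 5 − 5 = 0
  item 8: 5 − 4 = 1
After reverse-coding: 2, 2, 0, 3, 4, 3, 3, 1
Total = 2 + 2 + 0 + 3 + 4 + 3 + 3 + 1 = 18

18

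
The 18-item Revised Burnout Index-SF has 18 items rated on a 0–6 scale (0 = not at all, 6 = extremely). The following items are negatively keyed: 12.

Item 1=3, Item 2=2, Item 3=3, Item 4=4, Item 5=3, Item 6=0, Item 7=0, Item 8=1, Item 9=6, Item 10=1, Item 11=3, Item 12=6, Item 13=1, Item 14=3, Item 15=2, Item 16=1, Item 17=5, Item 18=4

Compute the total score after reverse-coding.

42

Reversing item 12 with 6 − raw:
Total = 3 + 2 + 3 + 4 + 3 + 0 + 0 + 1 + 6 + 1 + 3 + (6−6) + 1 + 3 + 2 + 1 + 5 + 4
      = 3 + 2 + 3 + 4 + 3 + 0 + 0 + 1 + 6 + 1 + 3 + 0 + 1 + 3 + 2 + 1 + 5 + 4 = 42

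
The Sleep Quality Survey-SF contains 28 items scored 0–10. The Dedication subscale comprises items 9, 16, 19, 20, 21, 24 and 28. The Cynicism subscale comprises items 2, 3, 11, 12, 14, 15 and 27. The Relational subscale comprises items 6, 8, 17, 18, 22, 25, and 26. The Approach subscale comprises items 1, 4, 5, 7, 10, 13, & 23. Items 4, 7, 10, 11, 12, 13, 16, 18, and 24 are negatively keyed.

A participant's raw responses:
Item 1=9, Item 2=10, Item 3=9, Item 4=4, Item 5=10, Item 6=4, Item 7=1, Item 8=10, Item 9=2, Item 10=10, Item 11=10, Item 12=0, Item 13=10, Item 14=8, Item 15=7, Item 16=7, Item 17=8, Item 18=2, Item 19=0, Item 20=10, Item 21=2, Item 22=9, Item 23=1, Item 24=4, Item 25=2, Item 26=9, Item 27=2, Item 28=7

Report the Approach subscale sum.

35

Approach items: 1, 4, 5, 7, 10, 13, 23.
Of these, items 4, 7, 10, & 13 are negatively keyed; reverse-coded value = 10 − response.
  item 1: 9
  item 4: 10 − 4 = 6
  item 5: 10
  item 7: 10 − 1 = 9
  item 10: 10 − 10 = 0
  item 13: 10 − 10 = 0
  item 23: 1
Sum = 9 + 6 + 10 + 9 + 0 + 0 + 1 = 35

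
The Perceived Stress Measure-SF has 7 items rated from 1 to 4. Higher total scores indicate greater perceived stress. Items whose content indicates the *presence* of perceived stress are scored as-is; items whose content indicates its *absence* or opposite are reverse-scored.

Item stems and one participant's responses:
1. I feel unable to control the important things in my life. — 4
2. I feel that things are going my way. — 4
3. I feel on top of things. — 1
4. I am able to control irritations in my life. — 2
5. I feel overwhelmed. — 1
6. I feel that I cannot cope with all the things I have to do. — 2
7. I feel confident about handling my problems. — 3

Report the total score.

Items 2, 3, 4, 7 describe the absence/opposite of perceived stress → reverse-score.
reverse-coded value = 5 − response.
  item 1: 4
  item 2: 5 − 4 = 1
  item 3: 5 − 1 = 4
  item 4: 5 − 2 = 3
  item 5: 1
  item 6: 2
  item 7: 5 − 3 = 2
Total = 4 + 1 + 4 + 3 + 1 + 2 + 2 = 17

17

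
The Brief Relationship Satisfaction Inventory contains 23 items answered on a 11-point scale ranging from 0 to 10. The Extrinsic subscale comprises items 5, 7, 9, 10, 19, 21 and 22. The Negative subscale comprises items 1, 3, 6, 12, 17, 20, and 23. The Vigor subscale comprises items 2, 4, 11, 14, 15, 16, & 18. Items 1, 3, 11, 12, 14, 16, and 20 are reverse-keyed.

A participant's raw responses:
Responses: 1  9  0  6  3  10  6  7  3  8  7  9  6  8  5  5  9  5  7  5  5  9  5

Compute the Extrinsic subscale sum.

41

Extrinsic items: 5, 7, 9, 10, 19, 21, 22.
  item 5: 3
  item 7: 6
  item 9: 3
  item 10: 8
  item 19: 7
  item 21: 5
  item 22: 9
Sum = 3 + 6 + 3 + 8 + 7 + 5 + 9 = 41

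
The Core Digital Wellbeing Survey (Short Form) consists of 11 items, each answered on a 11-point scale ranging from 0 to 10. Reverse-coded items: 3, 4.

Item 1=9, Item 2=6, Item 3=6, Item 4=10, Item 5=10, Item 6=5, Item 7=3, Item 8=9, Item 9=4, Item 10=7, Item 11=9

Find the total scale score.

66

Reverse-coded items (on a 0–10 scale, reversed = 10 − raw):
  item 3: 10 − 6 = 4
  item 4: 10 − 10 = 0
After reverse-coding: 9, 6, 4, 0, 10, 5, 3, 9, 4, 7, 9
Total = 9 + 6 + 4 + 0 + 10 + 5 + 3 + 9 + 4 + 7 + 9 = 66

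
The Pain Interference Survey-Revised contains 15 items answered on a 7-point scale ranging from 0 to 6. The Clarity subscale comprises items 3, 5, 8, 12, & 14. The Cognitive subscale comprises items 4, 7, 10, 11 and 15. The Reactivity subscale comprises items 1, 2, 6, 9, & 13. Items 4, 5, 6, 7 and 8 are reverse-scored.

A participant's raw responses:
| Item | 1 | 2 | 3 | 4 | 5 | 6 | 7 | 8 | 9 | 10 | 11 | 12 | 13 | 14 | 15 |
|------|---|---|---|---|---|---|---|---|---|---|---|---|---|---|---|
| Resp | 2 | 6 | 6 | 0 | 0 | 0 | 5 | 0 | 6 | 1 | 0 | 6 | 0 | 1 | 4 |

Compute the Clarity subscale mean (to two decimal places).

Clarity items: 3, 5, 8, 12, 14.
Of these, items 5 and 8 are reverse-scored; reversed = (0+6) − raw = 6 − raw.
  item 3: 6
  item 5: 6 − 0 = 6
  item 8: 6 − 0 = 6
  item 12: 6
  item 14: 1
Sum = 6 + 6 + 6 + 6 + 1 = 25
Mean = 25 / 5 = 5.00

5.00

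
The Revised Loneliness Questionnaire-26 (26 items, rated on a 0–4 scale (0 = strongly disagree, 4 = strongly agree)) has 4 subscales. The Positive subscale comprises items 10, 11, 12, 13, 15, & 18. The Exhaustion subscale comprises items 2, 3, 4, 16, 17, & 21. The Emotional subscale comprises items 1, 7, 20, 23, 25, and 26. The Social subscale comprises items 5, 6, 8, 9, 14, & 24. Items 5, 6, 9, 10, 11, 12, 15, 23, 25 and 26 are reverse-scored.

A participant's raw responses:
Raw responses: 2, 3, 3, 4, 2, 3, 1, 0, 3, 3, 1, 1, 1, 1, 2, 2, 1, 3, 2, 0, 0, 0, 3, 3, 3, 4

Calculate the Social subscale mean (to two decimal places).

1.33

Social items: 5, 6, 8, 9, 14, 24.
Of these, items 5, 6, & 9 are reverse-scored; on a 0–4 scale, reversed = 4 − raw.
  item 5: 4 − 2 = 2
  item 6: 4 − 3 = 1
  item 8: 0
  item 9: 4 − 3 = 1
  item 14: 1
  item 24: 3
Sum = 2 + 1 + 0 + 1 + 1 + 3 = 8
Mean = 8 / 6 = 1.33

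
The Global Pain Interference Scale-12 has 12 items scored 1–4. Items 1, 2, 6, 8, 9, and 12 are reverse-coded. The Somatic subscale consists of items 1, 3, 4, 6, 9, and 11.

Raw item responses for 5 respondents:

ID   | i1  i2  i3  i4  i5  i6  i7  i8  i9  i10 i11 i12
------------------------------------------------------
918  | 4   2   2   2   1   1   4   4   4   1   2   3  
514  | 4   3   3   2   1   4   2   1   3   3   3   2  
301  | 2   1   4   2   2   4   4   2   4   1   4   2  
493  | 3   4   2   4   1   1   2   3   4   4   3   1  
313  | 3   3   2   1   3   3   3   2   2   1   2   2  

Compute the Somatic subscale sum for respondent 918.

Respondent 918 raw: 4, 2, 2, 2, 1, 1, 4, 4, 4, 1, 2, 3.
Somatic items: 1, 3, 4, 6, 9, 11.
Reverse-coded (reverse-coded value = 5 − response):
  item 1: 5 − 4 = 1
  item 3: 2
  item 4: 2
  item 6: 5 − 1 = 4
  item 9: 5 − 4 = 1
  item 11: 2
Sum = 1 + 2 + 2 + 4 + 1 + 2 = 12

12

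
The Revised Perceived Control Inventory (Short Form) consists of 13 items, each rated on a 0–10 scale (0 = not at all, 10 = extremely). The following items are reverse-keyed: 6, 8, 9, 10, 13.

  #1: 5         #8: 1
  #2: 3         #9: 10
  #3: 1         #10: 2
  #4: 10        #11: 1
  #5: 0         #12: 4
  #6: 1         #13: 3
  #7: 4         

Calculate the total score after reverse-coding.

Reverse-keyed items use 10 − raw:
  item 6: 10 − 1 = 9
  item 8: 10 − 1 = 9
  item 9: 10 − 10 = 0
  item 10: 10 − 2 = 8
  item 13: 10 − 3 = 7
After reverse-coding: 5, 3, 1, 10, 0, 9, 4, 9, 0, 8, 1, 4, 7
Total = 5 + 3 + 1 + 10 + 0 + 9 + 4 + 9 + 0 + 8 + 1 + 4 + 7 = 61

61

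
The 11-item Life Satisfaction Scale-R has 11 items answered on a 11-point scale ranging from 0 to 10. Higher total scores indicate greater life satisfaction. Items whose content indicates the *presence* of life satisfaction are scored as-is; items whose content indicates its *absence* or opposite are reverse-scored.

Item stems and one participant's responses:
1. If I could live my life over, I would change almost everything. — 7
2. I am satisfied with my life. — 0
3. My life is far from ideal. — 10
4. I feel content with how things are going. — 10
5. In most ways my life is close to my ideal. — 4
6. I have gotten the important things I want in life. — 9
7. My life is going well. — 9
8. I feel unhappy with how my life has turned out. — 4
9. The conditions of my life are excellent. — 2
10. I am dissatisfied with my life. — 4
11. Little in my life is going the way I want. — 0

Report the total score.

Items 1, 3, 8, 10, 11 describe the absence/opposite of life satisfaction → reverse-score.
reversed = (0+10) − raw = 10 − raw.
  item 1: 10 − 7 = 3
  item 2: 0
  item 3: 10 − 10 = 0
  item 4: 10
  item 5: 4
  item 6: 9
  item 7: 9
  item 8: 10 − 4 = 6
  item 9: 2
  item 10: 10 − 4 = 6
  item 11: 10 − 0 = 10
Total = 3 + 0 + 0 + 10 + 4 + 9 + 9 + 6 + 2 + 6 + 10 = 59

59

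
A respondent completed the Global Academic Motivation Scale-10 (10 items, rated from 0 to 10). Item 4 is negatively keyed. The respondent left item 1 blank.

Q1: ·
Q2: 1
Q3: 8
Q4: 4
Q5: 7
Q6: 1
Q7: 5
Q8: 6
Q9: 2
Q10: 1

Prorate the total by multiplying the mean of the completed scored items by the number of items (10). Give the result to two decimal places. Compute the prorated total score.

41.11

Reverse-coded (reversed = (0+10) − raw = 10 − raw):
  item 4: 10 − 4 = 6
Completed scored items (9 of 10): 1, 8, 6, 7, 1, 5, 6, 2, 1; sum = 37.
Person mean = 37 / 9 ≈ 4.1111
Prorated total = (37 / 9) × 10 = 41.11 (to 2 dp)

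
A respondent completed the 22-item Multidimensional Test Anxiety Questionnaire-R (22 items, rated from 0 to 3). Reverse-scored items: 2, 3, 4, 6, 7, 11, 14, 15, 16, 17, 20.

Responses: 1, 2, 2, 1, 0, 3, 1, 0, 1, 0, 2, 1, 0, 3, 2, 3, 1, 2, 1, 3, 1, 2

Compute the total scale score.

19

Apply reverse scoring (reverse-coded value = 3 − response):
  item 2: 3 − 2 = 1
  item 3: 3 − 2 = 1
  item 4: 3 − 1 = 2
  item 6: 3 − 3 = 0
  item 7: 3 − 1 = 2
  item 11: 3 − 2 = 1
  item 14: 3 − 3 = 0
  item 15: 3 − 2 = 1
  item 16: 3 − 3 = 0
  item 17: 3 − 1 = 2
  item 20: 3 − 3 = 0
Scored responses: 1, 1, 1, 2, 0, 0, 2, 0, 1, 0, 1, 1, 0, 0, 1, 0, 2, 2, 1, 0, 1, 2
Total = 1 + 1 + 1 + 2 + 0 + 0 + 2 + 0 + 1 + 0 + 1 + 1 + 0 + 0 + 1 + 0 + 2 + 2 + 1 + 0 + 1 + 2 = 19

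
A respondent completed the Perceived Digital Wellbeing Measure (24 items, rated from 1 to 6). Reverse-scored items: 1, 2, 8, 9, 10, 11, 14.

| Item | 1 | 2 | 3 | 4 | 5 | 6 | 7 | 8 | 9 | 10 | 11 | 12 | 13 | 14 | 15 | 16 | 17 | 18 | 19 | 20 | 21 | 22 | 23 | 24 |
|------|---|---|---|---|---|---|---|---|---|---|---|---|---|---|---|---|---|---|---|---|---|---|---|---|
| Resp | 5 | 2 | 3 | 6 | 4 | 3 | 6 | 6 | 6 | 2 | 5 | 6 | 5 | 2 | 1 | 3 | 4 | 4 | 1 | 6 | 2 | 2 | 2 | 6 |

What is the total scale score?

Reverse-scored items use 7 − raw:
  item 1: 7 − 5 = 2
  item 2: 7 − 2 = 5
  item 8: 7 − 6 = 1
  item 9: 7 − 6 = 1
  item 10: 7 − 2 = 5
  item 11: 7 − 5 = 2
  item 14: 7 − 2 = 5
Scored responses: 2, 5, 3, 6, 4, 3, 6, 1, 1, 5, 2, 6, 5, 5, 1, 3, 4, 4, 1, 6, 2, 2, 2, 6
Total = 2 + 5 + 3 + 6 + 4 + 3 + 6 + 1 + 1 + 5 + 2 + 6 + 5 + 5 + 1 + 3 + 4 + 4 + 1 + 6 + 2 + 2 + 2 + 6 = 85

85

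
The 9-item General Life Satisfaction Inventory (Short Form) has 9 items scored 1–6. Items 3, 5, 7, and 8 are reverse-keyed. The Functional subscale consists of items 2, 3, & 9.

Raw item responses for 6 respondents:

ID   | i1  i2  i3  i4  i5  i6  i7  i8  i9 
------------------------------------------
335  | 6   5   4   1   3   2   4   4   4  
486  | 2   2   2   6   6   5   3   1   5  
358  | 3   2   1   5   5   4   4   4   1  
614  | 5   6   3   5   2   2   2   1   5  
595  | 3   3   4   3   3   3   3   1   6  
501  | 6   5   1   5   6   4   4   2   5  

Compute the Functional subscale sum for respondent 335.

Respondent 335 raw: 6, 5, 4, 1, 3, 2, 4, 4, 4.
Functional items: 2, 3, 9.
Reverse-coded (reversed = (1+6) − raw = 7 − raw):
  item 2: 5
  item 3: 7 − 4 = 3
  item 9: 4
Sum = 5 + 3 + 4 = 12

12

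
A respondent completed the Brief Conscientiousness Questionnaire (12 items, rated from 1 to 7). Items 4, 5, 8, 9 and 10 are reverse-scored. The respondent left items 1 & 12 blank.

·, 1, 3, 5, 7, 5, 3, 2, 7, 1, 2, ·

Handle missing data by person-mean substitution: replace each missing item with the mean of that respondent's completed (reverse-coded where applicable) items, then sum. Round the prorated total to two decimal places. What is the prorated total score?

Reverse-coded (on a 1–7 scale, reversed = 8 − raw):
  item 4: 8 − 5 = 3
  item 5: 8 − 7 = 1
  item 8: 8 − 2 = 6
  item 9: 8 − 7 = 1
  item 10: 8 − 1 = 7
Completed scored items (10 of 12): 1, 3, 3, 1, 5, 3, 6, 1, 7, 2; sum = 32.
Person mean = 32 / 10 ≈ 3.2000
Prorated total = (32 / 10) × 12 = 38.40 (to 2 dp)

38.40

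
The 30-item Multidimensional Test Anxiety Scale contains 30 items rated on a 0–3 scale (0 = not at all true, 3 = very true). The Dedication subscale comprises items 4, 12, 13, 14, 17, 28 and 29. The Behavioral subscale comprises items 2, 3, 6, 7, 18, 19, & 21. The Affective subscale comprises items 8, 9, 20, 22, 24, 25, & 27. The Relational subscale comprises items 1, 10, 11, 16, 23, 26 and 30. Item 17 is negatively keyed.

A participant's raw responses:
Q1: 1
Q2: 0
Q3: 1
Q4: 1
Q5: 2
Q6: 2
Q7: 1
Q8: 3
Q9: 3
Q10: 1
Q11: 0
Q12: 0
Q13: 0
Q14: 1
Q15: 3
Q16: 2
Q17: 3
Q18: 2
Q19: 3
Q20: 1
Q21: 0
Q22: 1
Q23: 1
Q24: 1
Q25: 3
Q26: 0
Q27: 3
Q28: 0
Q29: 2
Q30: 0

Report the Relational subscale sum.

5

Relational items: 1, 10, 11, 16, 23, 26, 30.
  item 1: 1
  item 10: 1
  item 11: 0
  item 16: 2
  item 23: 1
  item 26: 0
  item 30: 0
Sum = 1 + 1 + 0 + 2 + 1 + 0 + 0 = 5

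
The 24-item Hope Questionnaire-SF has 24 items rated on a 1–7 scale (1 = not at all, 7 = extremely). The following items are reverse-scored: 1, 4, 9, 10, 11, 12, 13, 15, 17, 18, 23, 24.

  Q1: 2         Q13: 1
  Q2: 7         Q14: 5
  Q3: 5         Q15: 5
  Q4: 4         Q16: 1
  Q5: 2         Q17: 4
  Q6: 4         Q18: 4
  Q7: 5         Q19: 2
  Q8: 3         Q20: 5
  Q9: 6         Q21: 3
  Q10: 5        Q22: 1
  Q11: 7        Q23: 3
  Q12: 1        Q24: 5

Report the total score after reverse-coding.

Reverse-coded items (reverse-coded value = 8 − response):
  item 1: 8 − 2 = 6
  item 4: 8 − 4 = 4
  item 9: 8 − 6 = 2
  item 10: 8 − 5 = 3
  item 11: 8 − 7 = 1
  item 12: 8 − 1 = 7
  item 13: 8 − 1 = 7
  item 15: 8 − 5 = 3
  item 17: 8 − 4 = 4
  item 18: 8 − 4 = 4
  item 23: 8 − 3 = 5
  item 24: 8 − 5 = 3
Scored items: 6, 7, 5, 4, 2, 4, 5, 3, 2, 3, 1, 7, 7, 5, 3, 1, 4, 4, 2, 5, 3, 1, 5, 3
Total = 6 + 7 + 5 + 4 + 2 + 4 + 5 + 3 + 2 + 3 + 1 + 7 + 7 + 5 + 3 + 1 + 4 + 4 + 2 + 5 + 3 + 1 + 5 + 3 = 92

92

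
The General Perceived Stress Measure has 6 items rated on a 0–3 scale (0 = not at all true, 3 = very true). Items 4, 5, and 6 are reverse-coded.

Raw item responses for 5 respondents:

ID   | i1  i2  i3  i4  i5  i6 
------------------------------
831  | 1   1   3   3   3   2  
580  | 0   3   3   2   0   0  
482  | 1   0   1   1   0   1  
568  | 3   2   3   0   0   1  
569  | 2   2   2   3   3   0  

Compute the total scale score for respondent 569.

9

Respondent 569 raw: 2, 2, 2, 3, 3, 0.
Reverse-coded (reversed = (0+3) − raw = 3 − raw):
  item 1: 2
  item 2: 2
  item 3: 2
  item 4: 3 − 3 = 0
  item 5: 3 − 3 = 0
  item 6: 3 − 0 = 3
Sum = 2 + 2 + 2 + 0 + 0 + 3 = 9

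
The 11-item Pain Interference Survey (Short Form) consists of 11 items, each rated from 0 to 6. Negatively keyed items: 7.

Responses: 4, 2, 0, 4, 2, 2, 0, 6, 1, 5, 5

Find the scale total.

37

Reverse-coded items (reversed = (0+6) − raw = 6 − raw):
  item 7: 6 − 0 = 6
Scored items: 4, 2, 0, 4, 2, 2, 6, 6, 1, 5, 5
Total = 4 + 2 + 0 + 4 + 2 + 2 + 6 + 6 + 1 + 5 + 5 = 37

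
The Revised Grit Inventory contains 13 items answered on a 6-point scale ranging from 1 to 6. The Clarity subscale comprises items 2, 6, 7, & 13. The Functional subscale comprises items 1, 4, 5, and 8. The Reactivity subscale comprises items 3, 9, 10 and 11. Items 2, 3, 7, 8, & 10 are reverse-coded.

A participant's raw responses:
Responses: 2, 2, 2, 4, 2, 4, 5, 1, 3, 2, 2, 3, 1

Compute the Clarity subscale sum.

12

Clarity items: 2, 6, 7, 13.
Of these, items 2 & 7 are reverse-coded; reversed = (1+6) − raw = 7 − raw.
  item 2: 7 − 2 = 5
  item 6: 4
  item 7: 7 − 5 = 2
  item 13: 1
Sum = 5 + 4 + 2 + 1 = 12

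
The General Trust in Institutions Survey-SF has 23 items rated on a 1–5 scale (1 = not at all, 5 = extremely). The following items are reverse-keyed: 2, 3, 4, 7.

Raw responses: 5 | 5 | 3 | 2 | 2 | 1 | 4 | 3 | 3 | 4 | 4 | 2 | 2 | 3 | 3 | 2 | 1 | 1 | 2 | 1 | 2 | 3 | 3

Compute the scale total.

Reverse-coded items (reversed = (1+5) − raw = 6 − raw):
  item 2: 6 − 5 = 1
  item 3: 6 − 3 = 3
  item 4: 6 − 2 = 4
  item 7: 6 − 4 = 2
After reverse-coding: 5, 1, 3, 4, 2, 1, 2, 3, 3, 4, 4, 2, 2, 3, 3, 2, 1, 1, 2, 1, 2, 3, 3
Total = 5 + 1 + 3 + 4 + 2 + 1 + 2 + 3 + 3 + 4 + 4 + 2 + 2 + 3 + 3 + 2 + 1 + 1 + 2 + 1 + 2 + 3 + 3 = 57

57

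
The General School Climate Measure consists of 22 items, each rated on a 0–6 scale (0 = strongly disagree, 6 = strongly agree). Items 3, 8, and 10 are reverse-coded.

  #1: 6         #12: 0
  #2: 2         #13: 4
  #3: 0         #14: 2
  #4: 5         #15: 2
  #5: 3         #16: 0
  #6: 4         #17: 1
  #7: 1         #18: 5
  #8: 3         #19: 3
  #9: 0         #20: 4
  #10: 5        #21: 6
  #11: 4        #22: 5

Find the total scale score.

67

Reverse-coded items (reverse-coded value = 6 − response):
  item 3: 6 − 0 = 6
  item 8: 6 − 3 = 3
  item 10: 6 − 5 = 1
Scored responses: 6, 2, 6, 5, 3, 4, 1, 3, 0, 1, 4, 0, 4, 2, 2, 0, 1, 5, 3, 4, 6, 5
Total = 6 + 2 + 6 + 5 + 3 + 4 + 1 + 3 + 0 + 1 + 4 + 0 + 4 + 2 + 2 + 0 + 1 + 5 + 3 + 4 + 6 + 5 = 67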